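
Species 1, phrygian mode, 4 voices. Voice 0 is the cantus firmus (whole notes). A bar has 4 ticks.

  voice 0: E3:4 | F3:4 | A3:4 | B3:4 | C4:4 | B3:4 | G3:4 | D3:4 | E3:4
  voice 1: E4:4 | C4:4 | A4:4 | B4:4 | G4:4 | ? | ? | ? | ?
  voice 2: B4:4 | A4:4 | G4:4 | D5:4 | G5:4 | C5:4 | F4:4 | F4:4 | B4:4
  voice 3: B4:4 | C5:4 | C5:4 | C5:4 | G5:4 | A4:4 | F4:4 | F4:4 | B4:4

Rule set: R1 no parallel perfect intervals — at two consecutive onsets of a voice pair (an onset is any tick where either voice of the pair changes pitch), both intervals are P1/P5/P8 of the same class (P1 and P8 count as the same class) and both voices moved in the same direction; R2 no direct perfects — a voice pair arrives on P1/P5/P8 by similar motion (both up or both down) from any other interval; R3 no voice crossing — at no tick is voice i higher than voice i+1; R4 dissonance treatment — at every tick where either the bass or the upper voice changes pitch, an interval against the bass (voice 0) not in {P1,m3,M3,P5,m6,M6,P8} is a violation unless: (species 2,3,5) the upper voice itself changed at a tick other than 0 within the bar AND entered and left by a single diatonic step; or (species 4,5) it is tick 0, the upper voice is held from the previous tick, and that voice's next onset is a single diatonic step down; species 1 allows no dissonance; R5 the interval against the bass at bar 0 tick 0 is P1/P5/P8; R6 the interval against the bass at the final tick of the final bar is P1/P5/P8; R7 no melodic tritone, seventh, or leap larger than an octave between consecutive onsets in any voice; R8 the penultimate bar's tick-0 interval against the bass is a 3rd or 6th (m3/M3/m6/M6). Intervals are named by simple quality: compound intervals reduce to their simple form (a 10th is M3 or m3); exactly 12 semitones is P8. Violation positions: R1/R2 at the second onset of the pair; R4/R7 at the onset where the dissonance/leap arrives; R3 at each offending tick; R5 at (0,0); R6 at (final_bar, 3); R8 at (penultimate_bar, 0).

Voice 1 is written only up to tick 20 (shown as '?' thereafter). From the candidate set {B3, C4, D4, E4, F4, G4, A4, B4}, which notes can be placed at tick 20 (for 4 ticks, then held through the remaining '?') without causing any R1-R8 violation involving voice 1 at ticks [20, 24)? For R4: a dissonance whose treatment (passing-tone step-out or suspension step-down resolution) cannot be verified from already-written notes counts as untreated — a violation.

B3: violates R2
C4: violates R1,R4
D4: violates R2
E4: violates R4
F4: violates R2,R4
G4: legal
A4: violates R4
B4: legal

{B4, G4}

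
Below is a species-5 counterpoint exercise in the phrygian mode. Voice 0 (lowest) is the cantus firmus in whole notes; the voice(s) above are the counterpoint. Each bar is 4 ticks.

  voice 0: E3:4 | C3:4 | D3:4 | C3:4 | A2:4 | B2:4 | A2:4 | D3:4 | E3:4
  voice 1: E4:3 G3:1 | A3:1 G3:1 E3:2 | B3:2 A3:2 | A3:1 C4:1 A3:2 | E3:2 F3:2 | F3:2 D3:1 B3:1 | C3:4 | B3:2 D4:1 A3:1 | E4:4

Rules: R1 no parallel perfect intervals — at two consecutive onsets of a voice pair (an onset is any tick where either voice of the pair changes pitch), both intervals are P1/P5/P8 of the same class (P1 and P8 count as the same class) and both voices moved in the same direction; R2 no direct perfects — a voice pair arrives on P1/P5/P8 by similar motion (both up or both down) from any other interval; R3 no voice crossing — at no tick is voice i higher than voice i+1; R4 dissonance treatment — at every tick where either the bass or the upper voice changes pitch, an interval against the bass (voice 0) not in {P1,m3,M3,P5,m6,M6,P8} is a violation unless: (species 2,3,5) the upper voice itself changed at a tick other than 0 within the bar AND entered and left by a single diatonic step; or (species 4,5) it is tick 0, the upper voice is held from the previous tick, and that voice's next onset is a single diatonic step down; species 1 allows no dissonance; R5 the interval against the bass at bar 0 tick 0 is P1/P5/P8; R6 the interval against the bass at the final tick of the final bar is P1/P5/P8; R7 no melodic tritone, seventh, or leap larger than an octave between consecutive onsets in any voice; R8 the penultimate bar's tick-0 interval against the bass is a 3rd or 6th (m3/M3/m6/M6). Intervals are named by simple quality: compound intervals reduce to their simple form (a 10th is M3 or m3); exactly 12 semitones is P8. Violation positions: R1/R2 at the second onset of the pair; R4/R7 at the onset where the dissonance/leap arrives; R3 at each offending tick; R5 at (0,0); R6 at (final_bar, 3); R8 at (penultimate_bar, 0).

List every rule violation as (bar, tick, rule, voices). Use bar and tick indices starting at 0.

(4, 0, R2, (0, 1))
(5, 0, R4, (0, 1))
(6, 0, R7, (1,))
(7, 0, R7, (1,))
(8, 0, R2, (0, 1))

bar 0: v0=E3 v1=E4 downbeat P8
bar 1: v0=C3 v1=A3 downbeat M6
bar 2: v0=D3 v1=B3 downbeat M6
bar 3: v0=C3 v1=A3 downbeat M6
bar 4: v0=A2 v1=E3 downbeat P5
bar 5: v0=B2 v1=F3 downbeat TT
bar 6: v0=A2 v1=C3 downbeat m3
bar 7: v0=D3 v1=B3 downbeat M6
bar 8: v0=E3 v1=E4 downbeat P8
  -> R2 @ bar 4 tick 0 v(0, 1): C3/A3 M6 -> A2/E3 P5 similar
  -> R4 @ bar 5 tick 0 v(0, 1): B2/F3 TT untreated
  -> R7 @ bar 6 tick 0 v(1,): B3->C3 leap 11st
  -> R7 @ bar 7 tick 0 v(1,): C3->B3 leap 11st
  -> R2 @ bar 8 tick 0 v(0, 1): D3/A3 P5 -> E3/E4 P8 similar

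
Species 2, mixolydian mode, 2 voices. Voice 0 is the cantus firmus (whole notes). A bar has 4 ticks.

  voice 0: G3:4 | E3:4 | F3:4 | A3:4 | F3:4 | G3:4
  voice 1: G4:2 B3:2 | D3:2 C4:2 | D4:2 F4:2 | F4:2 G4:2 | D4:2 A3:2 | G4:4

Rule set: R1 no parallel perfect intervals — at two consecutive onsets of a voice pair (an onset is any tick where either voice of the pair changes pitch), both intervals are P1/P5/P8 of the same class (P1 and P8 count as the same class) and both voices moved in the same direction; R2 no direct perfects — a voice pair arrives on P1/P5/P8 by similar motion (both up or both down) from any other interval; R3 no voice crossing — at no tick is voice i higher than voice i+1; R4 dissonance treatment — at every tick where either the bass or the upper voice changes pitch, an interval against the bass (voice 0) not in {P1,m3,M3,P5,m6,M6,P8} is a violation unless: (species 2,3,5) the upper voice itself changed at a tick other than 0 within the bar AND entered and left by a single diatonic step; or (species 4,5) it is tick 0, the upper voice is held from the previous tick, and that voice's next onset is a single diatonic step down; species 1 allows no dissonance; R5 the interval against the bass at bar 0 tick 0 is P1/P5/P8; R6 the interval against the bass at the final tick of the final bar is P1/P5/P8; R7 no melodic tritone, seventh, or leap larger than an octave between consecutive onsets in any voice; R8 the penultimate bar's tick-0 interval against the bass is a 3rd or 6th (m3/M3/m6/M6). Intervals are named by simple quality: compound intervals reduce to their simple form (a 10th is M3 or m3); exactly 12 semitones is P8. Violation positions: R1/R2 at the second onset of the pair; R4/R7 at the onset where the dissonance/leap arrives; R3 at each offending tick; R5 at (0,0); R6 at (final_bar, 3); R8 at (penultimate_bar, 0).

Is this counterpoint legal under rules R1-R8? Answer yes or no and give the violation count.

bar 0: v0=G3 v1=G4 (P8)
bar 1: v0=E3 v1=D3 (M2)
bar 2: v0=F3 v1=D4 (M6)
bar 3: v0=A3 v1=F4 (m6)
bar 4: v0=F3 v1=D4 (M6)
bar 5: v0=G3 v1=G4 (P8)
  R3 @ bar1.0: E3 above D3
  R4 @ bar1.0: E3/D3 M2 untreated
  R3 @ bar1.1: E3 above D3
  R7 @ bar1.2: D3->C4 leap 10st
  R4 @ bar3.2: A3/G4 m7 untreated
  R2 @ bar5.0: F3/A3 M3 -> G3/G4 P8 similar
  R7 @ bar5.0: A3->G4 leap 10st

No (7 violations)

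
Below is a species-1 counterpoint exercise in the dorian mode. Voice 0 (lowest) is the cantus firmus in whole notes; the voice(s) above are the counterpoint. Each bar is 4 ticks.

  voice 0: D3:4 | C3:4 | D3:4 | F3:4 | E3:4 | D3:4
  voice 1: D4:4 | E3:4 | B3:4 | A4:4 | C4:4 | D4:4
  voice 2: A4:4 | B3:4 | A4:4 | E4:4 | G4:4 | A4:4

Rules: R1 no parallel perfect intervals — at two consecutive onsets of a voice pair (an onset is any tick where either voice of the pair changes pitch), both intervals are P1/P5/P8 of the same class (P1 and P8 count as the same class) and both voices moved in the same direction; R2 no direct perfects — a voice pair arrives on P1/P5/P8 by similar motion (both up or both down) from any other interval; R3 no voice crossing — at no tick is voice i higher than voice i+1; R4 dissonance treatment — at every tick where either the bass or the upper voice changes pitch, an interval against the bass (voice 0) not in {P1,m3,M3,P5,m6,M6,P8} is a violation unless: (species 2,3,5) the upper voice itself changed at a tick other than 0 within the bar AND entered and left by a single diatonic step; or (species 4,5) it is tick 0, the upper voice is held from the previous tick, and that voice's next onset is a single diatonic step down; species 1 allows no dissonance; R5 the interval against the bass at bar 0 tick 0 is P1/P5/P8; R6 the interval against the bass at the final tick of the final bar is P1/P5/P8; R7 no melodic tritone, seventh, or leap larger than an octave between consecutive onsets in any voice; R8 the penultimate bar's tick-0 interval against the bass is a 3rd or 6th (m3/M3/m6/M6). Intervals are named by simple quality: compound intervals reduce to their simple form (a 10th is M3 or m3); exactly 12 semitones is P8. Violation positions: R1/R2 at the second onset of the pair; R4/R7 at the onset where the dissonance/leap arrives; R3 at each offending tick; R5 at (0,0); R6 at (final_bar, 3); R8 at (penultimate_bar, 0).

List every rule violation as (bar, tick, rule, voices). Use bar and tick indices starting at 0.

(1, 0, R1, (1, 2))
(1, 0, R4, (0, 2))
(1, 0, R7, (1,))
(1, 0, R7, (2,))
(2, 0, R2, (0, 2))
(2, 0, R7, (2,))
(3, 0, R3, (1, 2))
(3, 0, R4, (0, 2))
(3, 0, R7, (1,))
(3, 1, R3, (1, 2))
(3, 2, R3, (1, 2))
(3, 3, R3, (1, 2))
(5, 0, R1, (1, 2))

bar 0: v0=D3 v1=D4 v2=A4 downbeat P5
bar 1: v0=C3 v1=E3 v2=B3 downbeat M7
bar 2: v0=D3 v1=B3 v2=A4 downbeat P5
bar 3: v0=F3 v1=A4 v2=E4 downbeat M7
bar 4: v0=E3 v1=C4 v2=G4 downbeat m3
bar 5: v0=D3 v1=D4 v2=A4 downbeat P5
  -> R1 @ bar 1 tick 0 v(1, 2): D4/A4 P5 -> E3/B3 P5 similar
  -> R4 @ bar 1 tick 0 v(0, 2): C3/B3 M7 untreated
  -> R7 @ bar 1 tick 0 v(1,): D4->E3 leap 10st
  -> R7 @ bar 1 tick 0 v(2,): A4->B3 leap 10st
  -> R2 @ bar 2 tick 0 v(0, 2): C3/B3 M7 -> D3/A4 P5 similar
  -> R7 @ bar 2 tick 0 v(2,): B3->A4 leap 10st
  -> R3 @ bar 3 tick 0 v(1, 2): A4 above E4
  -> R4 @ bar 3 tick 0 v(0, 2): F3/E4 M7 untreated
  -> R7 @ bar 3 tick 0 v(1,): B3->A4 leap 10st
  -> R3 @ bar 3 tick 1 v(1, 2): A4 above E4
  -> R3 @ bar 3 tick 2 v(1, 2): A4 above E4
  -> R3 @ bar 3 tick 3 v(1, 2): A4 above E4
  -> R1 @ bar 5 tick 0 v(1, 2): C4/G4 P5 -> D4/A4 P5 similar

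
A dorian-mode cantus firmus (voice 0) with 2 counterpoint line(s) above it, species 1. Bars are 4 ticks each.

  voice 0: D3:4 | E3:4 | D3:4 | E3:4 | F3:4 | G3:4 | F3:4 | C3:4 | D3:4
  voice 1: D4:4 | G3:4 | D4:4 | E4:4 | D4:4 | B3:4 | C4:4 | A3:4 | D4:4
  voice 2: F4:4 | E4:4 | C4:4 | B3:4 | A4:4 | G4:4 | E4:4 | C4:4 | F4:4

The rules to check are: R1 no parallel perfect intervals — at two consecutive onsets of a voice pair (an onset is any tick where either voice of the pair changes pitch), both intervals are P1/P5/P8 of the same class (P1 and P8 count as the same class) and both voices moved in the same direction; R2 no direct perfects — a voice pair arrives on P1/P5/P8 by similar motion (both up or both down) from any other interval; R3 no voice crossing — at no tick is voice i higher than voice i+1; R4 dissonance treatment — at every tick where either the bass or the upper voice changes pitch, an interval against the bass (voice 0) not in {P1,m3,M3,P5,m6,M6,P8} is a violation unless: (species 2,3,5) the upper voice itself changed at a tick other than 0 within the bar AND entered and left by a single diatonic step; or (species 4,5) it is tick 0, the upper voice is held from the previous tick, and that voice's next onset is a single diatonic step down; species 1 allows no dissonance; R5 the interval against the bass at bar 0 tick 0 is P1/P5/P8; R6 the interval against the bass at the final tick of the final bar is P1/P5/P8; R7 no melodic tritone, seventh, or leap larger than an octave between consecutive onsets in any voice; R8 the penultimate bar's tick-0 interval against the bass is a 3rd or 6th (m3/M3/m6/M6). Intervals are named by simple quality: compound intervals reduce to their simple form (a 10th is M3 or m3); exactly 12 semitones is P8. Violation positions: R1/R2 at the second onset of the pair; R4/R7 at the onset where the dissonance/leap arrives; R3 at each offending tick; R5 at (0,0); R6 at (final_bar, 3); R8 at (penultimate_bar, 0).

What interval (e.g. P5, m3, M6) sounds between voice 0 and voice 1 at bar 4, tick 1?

M6

voice 0=F3 voice 1=D4 -> M6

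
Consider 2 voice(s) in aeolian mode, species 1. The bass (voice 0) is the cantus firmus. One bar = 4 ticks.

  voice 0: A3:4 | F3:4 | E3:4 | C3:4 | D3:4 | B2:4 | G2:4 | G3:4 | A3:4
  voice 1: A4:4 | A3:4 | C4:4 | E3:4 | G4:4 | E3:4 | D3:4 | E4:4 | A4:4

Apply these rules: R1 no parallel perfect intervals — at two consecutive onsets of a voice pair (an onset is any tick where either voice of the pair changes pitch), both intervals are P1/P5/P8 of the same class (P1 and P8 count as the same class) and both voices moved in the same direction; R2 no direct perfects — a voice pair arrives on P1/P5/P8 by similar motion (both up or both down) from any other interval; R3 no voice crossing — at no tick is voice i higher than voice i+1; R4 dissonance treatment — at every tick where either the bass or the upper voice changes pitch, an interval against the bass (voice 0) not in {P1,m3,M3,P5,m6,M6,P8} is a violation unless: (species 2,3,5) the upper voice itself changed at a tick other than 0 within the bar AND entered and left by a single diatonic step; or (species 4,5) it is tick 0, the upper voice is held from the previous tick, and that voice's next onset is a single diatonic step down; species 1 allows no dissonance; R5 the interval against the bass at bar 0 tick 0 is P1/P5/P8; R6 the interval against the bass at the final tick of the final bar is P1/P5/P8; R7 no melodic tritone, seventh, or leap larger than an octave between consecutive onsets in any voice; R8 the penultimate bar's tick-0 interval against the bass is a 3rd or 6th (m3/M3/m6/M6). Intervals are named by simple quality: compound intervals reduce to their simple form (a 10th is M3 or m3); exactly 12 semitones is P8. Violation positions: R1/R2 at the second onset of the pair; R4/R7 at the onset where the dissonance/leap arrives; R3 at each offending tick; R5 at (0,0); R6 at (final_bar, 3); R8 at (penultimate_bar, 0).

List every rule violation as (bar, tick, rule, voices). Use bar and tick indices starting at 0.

(4, 0, R4, (0, 1))
(4, 0, R7, (1,))
(5, 0, R4, (0, 1))
(5, 0, R7, (1,))
(6, 0, R2, (0, 1))
(7, 0, R7, (1,))
(8, 0, R2, (0, 1))

bar 0: v0=A3 v1=A4 downbeat P8
bar 1: v0=F3 v1=A3 downbeat M3
bar 2: v0=E3 v1=C4 downbeat m6
bar 3: v0=C3 v1=E3 downbeat M3
bar 4: v0=D3 v1=G4 downbeat P4
bar 5: v0=B2 v1=E3 downbeat P4
bar 6: v0=G2 v1=D3 downbeat P5
bar 7: v0=G3 v1=E4 downbeat M6
bar 8: v0=A3 v1=A4 downbeat P8
  -> R4 @ bar 4 tick 0 v(0, 1): D3/G4 P4 untreated
  -> R7 @ bar 4 tick 0 v(1,): E3->G4 leap 15st
  -> R4 @ bar 5 tick 0 v(0, 1): B2/E3 P4 untreated
  -> R7 @ bar 5 tick 0 v(1,): G4->E3 leap 15st
  -> R2 @ bar 6 tick 0 v(0, 1): B2/E3 P4 -> G2/D3 P5 similar
  -> R7 @ bar 7 tick 0 v(1,): D3->E4 leap 14st
  -> R2 @ bar 8 tick 0 v(0, 1): G3/E4 M6 -> A3/A4 P8 similar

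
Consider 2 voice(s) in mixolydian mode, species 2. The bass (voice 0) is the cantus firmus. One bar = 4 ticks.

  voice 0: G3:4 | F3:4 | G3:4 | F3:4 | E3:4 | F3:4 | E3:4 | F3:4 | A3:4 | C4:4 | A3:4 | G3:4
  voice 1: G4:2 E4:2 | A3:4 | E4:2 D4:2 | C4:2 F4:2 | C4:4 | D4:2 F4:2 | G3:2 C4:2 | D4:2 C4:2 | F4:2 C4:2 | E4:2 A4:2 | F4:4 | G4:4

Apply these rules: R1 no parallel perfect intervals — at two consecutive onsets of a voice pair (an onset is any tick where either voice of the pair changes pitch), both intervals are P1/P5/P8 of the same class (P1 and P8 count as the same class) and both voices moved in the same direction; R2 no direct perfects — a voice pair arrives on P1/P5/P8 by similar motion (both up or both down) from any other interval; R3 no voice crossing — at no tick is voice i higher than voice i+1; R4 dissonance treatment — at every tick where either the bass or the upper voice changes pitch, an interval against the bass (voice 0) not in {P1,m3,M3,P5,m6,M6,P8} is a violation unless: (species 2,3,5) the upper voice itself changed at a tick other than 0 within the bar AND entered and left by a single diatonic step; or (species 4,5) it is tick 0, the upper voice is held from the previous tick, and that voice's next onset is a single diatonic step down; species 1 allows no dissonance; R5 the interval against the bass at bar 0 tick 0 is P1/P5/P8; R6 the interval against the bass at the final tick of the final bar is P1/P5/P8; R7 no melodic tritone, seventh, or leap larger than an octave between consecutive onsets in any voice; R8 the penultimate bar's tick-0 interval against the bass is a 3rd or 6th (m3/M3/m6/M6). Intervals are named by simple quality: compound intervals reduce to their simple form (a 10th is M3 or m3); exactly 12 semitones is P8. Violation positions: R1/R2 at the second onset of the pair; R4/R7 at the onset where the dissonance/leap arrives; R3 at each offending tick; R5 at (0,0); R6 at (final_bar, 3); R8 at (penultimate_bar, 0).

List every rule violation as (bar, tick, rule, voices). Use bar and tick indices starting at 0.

(3, 0, R1, (0, 1))
(6, 0, R7, (1,))

bar 0: v0=G3 v1=G4 downbeat P8
bar 1: v0=F3 v1=A3 downbeat M3
bar 2: v0=G3 v1=E4 downbeat M6
bar 3: v0=F3 v1=C4 downbeat P5
bar 4: v0=E3 v1=C4 downbeat m6
bar 5: v0=F3 v1=D4 downbeat M6
bar 6: v0=E3 v1=G3 downbeat m3
bar 7: v0=F3 v1=D4 downbeat M6
bar 8: v0=A3 v1=F4 downbeat m6
bar 9: v0=C4 v1=E4 downbeat M3
bar 10: v0=A3 v1=F4 downbeat m6
bar 11: v0=G3 v1=G4 downbeat P8
  -> R1 @ bar 3 tick 0 v(0, 1): G3/D4 P5 -> F3/C4 P5 similar
  -> R7 @ bar 6 tick 0 v(1,): F4->G3 leap 10st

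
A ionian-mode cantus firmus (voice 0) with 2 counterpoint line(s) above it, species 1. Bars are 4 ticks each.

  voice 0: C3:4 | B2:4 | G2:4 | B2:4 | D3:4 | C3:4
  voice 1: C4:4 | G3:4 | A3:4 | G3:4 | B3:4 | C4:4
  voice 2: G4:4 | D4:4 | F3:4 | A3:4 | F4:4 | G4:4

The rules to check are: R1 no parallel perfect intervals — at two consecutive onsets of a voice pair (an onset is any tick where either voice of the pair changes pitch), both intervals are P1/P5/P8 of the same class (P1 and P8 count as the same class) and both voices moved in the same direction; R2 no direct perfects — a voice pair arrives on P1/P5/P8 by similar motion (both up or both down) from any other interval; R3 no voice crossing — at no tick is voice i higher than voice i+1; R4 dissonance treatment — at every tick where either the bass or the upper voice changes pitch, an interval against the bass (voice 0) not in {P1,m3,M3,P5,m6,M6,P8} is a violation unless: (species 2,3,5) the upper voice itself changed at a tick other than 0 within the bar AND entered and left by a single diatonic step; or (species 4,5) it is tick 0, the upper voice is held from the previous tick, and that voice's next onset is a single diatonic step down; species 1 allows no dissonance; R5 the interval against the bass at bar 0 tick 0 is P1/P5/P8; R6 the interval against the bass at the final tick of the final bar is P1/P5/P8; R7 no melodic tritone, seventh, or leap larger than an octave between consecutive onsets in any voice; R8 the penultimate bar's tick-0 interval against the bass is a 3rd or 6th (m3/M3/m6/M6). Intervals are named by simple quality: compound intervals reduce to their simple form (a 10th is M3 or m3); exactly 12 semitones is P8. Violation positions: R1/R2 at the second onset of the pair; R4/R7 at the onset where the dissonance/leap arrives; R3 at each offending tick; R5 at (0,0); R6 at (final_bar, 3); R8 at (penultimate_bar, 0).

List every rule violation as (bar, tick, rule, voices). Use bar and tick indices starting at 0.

bar 0: v0=C3 v1=C4 v2=G4 downbeat P5
bar 1: v0=B2 v1=G3 v2=D4 downbeat m3
bar 2: v0=G2 v1=A3 v2=F3 downbeat m7
bar 3: v0=B2 v1=G3 v2=A3 downbeat m7
bar 4: v0=D3 v1=B3 v2=F4 downbeat m3
bar 5: v0=C3 v1=C4 v2=G4 downbeat P5
  -> R1 @ bar 1 tick 0 v(1, 2): C4/G4 P5 -> G3/D4 P5 similar
  -> R3 @ bar 2 tick 0 v(1, 2): A3 above F3
  -> R4 @ bar 2 tick 0 v(0, 1): G2/A3 M2 untreated
  -> R4 @ bar 2 tick 0 v(0, 2): G2/F3 m7 untreated
  -> R3 @ bar 2 tick 1 v(1, 2): A3 above F3
  -> R3 @ bar 2 tick 2 v(1, 2): A3 above F3
  -> R3 @ bar 2 tick 3 v(1, 2): A3 above F3
  -> R4 @ bar 3 tick 0 v(0, 2): B2/A3 m7 untreated
  -> R2 @ bar 5 tick 0 v(1, 2): B3/F4 TT -> C4/G4 P5 similar

(1, 0, R1, (1, 2))
(2, 0, R3, (1, 2))
(2, 0, R4, (0, 1))
(2, 0, R4, (0, 2))
(2, 1, R3, (1, 2))
(2, 2, R3, (1, 2))
(2, 3, R3, (1, 2))
(3, 0, R4, (0, 2))
(5, 0, R2, (1, 2))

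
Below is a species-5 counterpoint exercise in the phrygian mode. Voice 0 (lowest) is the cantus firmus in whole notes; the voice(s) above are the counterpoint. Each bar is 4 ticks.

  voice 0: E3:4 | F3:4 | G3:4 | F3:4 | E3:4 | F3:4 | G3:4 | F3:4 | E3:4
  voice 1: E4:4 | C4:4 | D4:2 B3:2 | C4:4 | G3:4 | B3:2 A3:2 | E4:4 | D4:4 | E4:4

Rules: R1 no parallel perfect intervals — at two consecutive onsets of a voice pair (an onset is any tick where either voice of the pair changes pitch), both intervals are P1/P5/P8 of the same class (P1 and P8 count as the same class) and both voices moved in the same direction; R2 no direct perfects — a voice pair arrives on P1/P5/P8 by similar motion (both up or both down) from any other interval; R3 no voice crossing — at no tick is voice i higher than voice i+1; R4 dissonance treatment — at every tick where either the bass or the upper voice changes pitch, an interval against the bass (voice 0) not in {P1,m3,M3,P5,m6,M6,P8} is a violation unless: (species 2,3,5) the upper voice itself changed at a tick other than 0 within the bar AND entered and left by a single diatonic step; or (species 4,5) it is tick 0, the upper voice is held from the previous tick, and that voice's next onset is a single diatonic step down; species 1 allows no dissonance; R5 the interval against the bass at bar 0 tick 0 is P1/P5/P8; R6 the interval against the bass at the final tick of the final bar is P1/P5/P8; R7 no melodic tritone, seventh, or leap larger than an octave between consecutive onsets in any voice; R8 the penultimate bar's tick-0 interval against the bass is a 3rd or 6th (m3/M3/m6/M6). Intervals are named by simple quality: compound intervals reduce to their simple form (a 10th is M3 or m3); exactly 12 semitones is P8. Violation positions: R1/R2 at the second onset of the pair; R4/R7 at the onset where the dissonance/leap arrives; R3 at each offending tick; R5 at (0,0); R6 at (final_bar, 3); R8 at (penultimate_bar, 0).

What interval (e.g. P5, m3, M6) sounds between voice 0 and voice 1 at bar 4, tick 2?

m3

voice 0=E3 voice 1=G3 -> m3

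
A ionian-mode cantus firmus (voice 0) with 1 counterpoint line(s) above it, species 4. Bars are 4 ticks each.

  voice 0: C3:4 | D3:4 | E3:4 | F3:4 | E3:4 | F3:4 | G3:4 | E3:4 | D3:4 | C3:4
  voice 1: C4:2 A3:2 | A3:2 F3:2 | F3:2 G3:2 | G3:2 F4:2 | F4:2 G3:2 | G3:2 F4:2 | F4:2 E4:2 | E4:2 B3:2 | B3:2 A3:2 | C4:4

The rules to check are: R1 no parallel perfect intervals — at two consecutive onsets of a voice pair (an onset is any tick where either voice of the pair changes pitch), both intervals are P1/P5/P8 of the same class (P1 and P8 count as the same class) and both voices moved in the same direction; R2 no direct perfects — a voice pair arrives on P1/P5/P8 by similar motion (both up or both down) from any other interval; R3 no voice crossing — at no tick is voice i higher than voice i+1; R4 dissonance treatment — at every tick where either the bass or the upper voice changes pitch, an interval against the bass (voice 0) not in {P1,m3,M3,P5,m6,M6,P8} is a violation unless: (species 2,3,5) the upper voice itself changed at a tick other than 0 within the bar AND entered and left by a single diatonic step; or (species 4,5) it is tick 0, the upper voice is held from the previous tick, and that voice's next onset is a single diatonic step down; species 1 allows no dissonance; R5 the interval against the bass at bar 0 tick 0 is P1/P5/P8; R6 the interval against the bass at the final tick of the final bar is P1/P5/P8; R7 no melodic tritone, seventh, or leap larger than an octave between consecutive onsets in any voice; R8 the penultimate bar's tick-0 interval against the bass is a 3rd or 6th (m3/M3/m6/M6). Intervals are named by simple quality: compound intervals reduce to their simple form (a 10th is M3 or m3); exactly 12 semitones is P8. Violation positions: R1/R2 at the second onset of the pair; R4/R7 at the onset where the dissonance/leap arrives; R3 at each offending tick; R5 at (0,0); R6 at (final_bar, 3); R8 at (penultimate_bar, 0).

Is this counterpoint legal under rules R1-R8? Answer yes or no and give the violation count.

bar 0: v0=C3 v1=C4 (P8)
bar 1: v0=D3 v1=A3 (P5)
bar 2: v0=E3 v1=F3 (m2)
bar 3: v0=F3 v1=G3 (M2)
bar 4: v0=E3 v1=F4 (m2)
bar 5: v0=F3 v1=G3 (M2)
bar 6: v0=G3 v1=F4 (m7)
bar 7: v0=E3 v1=E4 (P8)
bar 8: v0=D3 v1=B3 (M6)
bar 9: v0=C3 v1=C4 (P8)
  R4 @ bar2.0: E3/F3 m2 untreated
  R4 @ bar3.0: F3/G3 M2 untreated
  R7 @ bar3.2: G3->F4 leap 10st
  R4 @ bar4.0: E3/F4 m2 untreated
  R7 @ bar4.2: F4->G3 leap 10st
  R4 @ bar5.0: F3/G3 M2 untreated
  R7 @ bar5.2: G3->F4 leap 10st

No (7 violations)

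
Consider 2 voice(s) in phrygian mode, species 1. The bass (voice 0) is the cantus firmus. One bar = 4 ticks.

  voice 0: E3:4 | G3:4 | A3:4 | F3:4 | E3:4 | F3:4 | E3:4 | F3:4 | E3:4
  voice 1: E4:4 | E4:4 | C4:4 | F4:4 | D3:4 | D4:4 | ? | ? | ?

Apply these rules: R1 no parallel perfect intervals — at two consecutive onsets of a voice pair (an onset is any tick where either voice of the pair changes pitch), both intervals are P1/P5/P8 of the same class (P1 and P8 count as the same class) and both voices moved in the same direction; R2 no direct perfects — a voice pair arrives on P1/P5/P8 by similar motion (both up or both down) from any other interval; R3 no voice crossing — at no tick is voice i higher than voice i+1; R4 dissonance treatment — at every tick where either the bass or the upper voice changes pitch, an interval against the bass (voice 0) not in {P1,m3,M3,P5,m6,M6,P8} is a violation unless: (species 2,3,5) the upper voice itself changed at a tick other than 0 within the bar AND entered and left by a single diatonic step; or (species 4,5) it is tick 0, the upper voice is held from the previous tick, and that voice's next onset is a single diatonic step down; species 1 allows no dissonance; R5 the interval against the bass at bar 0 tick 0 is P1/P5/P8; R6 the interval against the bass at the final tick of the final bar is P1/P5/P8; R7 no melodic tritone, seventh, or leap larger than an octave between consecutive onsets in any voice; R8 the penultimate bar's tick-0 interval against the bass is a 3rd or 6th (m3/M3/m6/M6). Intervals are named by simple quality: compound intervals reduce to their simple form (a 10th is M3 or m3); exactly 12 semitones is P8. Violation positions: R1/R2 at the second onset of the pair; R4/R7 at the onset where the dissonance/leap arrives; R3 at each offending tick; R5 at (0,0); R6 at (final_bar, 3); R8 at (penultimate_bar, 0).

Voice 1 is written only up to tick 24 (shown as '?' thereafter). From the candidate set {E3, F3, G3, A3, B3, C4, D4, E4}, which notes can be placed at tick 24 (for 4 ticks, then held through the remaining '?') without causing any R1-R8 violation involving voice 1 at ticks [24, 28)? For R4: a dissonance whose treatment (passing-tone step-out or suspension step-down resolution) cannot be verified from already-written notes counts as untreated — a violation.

E3: violates R2,R7
F3: violates R4
G3: legal
A3: violates R4
B3: violates R2
C4: legal
D4: violates R4
E4: legal

{C4, E4, G3}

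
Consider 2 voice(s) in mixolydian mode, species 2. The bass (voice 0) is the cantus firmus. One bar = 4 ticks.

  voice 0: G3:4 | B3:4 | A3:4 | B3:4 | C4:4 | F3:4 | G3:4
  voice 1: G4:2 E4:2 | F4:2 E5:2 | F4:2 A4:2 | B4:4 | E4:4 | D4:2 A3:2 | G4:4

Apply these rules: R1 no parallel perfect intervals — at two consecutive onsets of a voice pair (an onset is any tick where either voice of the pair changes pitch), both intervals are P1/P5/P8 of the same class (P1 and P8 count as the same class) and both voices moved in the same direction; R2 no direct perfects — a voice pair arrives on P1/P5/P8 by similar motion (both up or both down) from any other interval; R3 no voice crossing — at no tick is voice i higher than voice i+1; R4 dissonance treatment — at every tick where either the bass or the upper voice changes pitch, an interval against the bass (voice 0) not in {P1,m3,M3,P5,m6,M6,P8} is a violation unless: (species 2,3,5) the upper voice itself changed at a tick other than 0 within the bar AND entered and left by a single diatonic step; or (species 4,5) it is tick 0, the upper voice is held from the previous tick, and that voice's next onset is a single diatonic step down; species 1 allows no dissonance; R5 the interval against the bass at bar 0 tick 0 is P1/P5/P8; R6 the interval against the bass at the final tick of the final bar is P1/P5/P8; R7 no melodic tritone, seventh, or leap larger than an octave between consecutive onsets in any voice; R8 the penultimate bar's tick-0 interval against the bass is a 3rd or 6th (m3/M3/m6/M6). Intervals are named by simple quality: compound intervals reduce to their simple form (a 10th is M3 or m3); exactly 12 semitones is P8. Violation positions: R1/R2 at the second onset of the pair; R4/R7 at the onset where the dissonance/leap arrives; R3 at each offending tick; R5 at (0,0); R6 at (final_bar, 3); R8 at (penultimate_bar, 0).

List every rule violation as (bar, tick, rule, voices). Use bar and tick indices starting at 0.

bar 0: v0=G3 v1=G4 downbeat P8
bar 1: v0=B3 v1=F4 downbeat TT
bar 2: v0=A3 v1=F4 downbeat m6
bar 3: v0=B3 v1=B4 downbeat P8
bar 4: v0=C4 v1=E4 downbeat M3
bar 5: v0=F3 v1=D4 downbeat M6
bar 6: v0=G3 v1=G4 downbeat P8
  -> R4 @ bar 1 tick 0 v(0, 1): B3/F4 TT untreated
  -> R4 @ bar 1 tick 2 v(0, 1): B3/E5 P4 untreated
  -> R7 @ bar 1 tick 2 v(1,): F4->E5 leap 11st
  -> R7 @ bar 2 tick 0 v(1,): E5->F4 leap 11st
  -> R1 @ bar 3 tick 0 v(0, 1): A3/A4 P8 -> B3/B4 P8 similar
  -> R2 @ bar 6 tick 0 v(0, 1): F3/A3 M3 -> G3/G4 P8 similar
  -> R7 @ bar 6 tick 0 v(1,): A3->G4 leap 10st

(1, 0, R4, (0, 1))
(1, 2, R4, (0, 1))
(1, 2, R7, (1,))
(2, 0, R7, (1,))
(3, 0, R1, (0, 1))
(6, 0, R2, (0, 1))
(6, 0, R7, (1,))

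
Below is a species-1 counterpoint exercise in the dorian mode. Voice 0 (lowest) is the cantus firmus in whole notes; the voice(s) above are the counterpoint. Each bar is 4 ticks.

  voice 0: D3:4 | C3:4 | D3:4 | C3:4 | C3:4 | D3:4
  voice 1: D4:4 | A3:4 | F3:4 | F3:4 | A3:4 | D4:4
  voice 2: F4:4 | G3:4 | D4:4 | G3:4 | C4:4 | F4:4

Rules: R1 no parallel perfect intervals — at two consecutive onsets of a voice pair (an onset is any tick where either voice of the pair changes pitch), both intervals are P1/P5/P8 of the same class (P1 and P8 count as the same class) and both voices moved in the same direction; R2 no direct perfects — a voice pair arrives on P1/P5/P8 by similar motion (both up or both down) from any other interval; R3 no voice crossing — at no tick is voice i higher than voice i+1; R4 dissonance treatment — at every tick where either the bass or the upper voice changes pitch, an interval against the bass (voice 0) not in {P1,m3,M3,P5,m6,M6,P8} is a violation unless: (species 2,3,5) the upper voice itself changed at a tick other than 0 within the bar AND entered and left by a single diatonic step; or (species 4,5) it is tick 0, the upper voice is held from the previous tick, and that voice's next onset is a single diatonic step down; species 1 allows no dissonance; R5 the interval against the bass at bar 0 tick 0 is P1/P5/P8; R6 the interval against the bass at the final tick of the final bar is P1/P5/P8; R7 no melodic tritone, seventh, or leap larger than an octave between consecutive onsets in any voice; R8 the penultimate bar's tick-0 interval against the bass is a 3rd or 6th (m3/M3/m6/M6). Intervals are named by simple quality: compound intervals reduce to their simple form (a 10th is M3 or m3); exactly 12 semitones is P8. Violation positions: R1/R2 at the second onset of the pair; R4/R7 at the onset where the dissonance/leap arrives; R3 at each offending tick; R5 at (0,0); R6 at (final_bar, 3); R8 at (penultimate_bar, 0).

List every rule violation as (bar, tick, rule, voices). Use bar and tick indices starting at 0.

(0, 0, R5, (0, 2))
(1, 0, R2, (0, 2))
(1, 0, R3, (1, 2))
(1, 0, R7, (2,))
(1, 1, R3, (1, 2))
(1, 2, R3, (1, 2))
(1, 3, R3, (1, 2))
(2, 0, R2, (0, 2))
(3, 0, R2, (0, 2))
(3, 0, R4, (0, 1))
(4, 0, R8, (0, 2))
(5, 0, R2, (0, 1))
(5, 3, R6, (0, 2))

bar 0: v0=D3 v1=D4 v2=F4 downbeat m3
bar 1: v0=C3 v1=A3 v2=G3 downbeat P5
bar 2: v0=D3 v1=F3 v2=D4 downbeat P8
bar 3: v0=C3 v1=F3 v2=G3 downbeat P5
bar 4: v0=C3 v1=A3 v2=C4 downbeat P8
bar 5: v0=D3 v1=D4 v2=F4 downbeat m3
  -> R5 @ bar 0 tick 0 v(0, 2): opens on m3
  -> R2 @ bar 1 tick 0 v(0, 2): D3/F4 m3 -> C3/G3 P5 similar
  -> R3 @ bar 1 tick 0 v(1, 2): A3 above G3
  -> R7 @ bar 1 tick 0 v(2,): F4->G3 leap 10st
  -> R3 @ bar 1 tick 1 v(1, 2): A3 above G3
  -> R3 @ bar 1 tick 2 v(1, 2): A3 above G3
  -> R3 @ bar 1 tick 3 v(1, 2): A3 above G3
  -> R2 @ bar 2 tick 0 v(0, 2): C3/G3 P5 -> D3/D4 P8 similar
  -> R2 @ bar 3 tick 0 v(0, 2): D3/D4 P8 -> C3/G3 P5 similar
  -> R4 @ bar 3 tick 0 v(0, 1): C3/F3 P4 untreated
  -> R8 @ bar 4 tick 0 v(0, 2): penult P8 not 3rd/6th
  -> R2 @ bar 5 tick 0 v(0, 1): C3/A3 M6 -> D3/D4 P8 similar
  -> R6 @ bar 5 tick 3 v(0, 2): closes on m3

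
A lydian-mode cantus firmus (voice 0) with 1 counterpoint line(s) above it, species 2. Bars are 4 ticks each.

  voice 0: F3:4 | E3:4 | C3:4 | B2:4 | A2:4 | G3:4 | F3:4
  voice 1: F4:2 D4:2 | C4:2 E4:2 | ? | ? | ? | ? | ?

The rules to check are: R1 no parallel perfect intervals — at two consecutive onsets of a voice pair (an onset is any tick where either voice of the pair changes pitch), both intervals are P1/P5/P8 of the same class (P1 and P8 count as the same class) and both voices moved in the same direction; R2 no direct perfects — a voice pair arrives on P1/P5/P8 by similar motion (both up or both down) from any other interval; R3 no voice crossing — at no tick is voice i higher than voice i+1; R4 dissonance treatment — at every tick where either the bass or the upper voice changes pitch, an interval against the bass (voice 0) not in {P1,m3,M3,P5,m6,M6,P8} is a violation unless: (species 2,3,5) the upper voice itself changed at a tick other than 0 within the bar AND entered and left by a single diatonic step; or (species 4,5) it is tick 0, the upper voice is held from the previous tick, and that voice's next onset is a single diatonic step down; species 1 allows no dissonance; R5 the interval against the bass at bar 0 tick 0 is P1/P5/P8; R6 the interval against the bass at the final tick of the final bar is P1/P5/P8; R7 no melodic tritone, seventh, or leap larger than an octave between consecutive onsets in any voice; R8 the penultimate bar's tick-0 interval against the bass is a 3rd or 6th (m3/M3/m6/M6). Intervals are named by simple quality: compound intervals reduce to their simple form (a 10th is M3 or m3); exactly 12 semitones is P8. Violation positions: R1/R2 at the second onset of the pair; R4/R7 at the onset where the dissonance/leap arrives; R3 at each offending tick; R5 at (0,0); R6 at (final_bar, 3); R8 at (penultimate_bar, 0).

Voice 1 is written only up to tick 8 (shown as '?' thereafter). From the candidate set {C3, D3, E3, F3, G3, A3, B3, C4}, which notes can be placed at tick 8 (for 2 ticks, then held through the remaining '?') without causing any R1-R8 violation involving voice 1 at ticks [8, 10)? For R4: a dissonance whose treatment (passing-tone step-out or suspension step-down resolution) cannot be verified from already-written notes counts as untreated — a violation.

C3: violates R1,R7
D3: violates R4,R7
E3: legal
F3: violates R4,R7
G3: violates R2
A3: legal
B3: violates R4
C4: violates R1

{A3, E3}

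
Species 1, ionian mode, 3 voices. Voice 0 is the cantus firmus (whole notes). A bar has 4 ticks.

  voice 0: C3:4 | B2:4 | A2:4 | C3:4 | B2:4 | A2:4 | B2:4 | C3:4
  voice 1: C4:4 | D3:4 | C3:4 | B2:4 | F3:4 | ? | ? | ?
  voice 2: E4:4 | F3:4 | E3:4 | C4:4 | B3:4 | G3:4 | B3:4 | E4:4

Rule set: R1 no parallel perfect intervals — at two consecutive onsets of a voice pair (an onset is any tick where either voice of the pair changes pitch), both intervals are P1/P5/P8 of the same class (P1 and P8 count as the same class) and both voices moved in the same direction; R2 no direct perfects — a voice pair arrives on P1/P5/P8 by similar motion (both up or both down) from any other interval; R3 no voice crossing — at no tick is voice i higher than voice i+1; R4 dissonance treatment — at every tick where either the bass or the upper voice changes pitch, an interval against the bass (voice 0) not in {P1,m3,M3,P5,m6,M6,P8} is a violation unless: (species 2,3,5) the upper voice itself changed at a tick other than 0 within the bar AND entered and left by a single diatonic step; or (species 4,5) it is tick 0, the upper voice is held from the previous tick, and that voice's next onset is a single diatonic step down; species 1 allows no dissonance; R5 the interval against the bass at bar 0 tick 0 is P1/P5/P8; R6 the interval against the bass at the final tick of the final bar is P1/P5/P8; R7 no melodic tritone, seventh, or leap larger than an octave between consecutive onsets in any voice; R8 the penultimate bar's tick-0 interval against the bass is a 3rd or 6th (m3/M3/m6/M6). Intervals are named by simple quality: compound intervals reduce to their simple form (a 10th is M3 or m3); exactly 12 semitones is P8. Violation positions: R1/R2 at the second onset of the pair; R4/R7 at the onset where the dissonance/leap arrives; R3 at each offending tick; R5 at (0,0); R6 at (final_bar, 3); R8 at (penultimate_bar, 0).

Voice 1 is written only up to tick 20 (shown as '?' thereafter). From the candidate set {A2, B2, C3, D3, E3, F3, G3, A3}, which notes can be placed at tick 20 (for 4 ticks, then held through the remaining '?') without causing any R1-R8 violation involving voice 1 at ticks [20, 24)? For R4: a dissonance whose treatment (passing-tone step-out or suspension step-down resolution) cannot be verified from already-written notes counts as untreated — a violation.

A2: violates R2
B2: violates R4,R7
C3: violates R2
D3: violates R4
E3: violates R2
F3: legal
G3: violates R4
A3: violates R3

{F3}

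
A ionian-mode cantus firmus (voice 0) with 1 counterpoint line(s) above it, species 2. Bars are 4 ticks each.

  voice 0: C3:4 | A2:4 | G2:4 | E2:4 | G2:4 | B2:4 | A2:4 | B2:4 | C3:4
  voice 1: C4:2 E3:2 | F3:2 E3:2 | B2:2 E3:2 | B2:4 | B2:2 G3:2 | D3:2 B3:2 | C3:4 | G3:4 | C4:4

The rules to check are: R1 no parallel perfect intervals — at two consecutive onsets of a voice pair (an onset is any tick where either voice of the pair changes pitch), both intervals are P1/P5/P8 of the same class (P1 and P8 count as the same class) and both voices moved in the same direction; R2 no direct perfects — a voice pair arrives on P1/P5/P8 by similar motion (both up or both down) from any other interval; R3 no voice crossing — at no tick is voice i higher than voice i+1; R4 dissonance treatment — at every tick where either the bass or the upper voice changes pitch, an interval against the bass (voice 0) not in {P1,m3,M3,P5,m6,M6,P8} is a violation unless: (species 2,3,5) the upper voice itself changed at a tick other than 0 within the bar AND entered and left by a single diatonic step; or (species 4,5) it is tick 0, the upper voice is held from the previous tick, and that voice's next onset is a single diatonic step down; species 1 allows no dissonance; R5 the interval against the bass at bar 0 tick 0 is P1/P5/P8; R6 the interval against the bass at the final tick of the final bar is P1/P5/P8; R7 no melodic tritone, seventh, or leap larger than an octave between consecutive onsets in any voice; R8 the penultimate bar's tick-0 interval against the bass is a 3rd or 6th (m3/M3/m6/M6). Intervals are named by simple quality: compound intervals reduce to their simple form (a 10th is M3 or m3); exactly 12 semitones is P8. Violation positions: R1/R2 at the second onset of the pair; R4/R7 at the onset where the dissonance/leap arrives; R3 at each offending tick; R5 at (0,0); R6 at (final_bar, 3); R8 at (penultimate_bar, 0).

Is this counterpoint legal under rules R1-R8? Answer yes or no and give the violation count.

bar 0: v0=C3 v1=C4 (P8)
bar 1: v0=A2 v1=F3 (m6)
bar 2: v0=G2 v1=B2 (M3)
bar 3: v0=E2 v1=B2 (P5)
bar 4: v0=G2 v1=B2 (M3)
bar 5: v0=B2 v1=D3 (m3)
bar 6: v0=A2 v1=C3 (m3)
bar 7: v0=B2 v1=G3 (m6)
bar 8: v0=C3 v1=C4 (P8)
  R2 @ bar3.0: G2/E3 M6 -> E2/B2 P5 similar
  R7 @ bar6.0: B3->C3 leap 11st
  R2 @ bar8.0: B2/G3 m6 -> C3/C4 P8 similar

No (3 violations)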